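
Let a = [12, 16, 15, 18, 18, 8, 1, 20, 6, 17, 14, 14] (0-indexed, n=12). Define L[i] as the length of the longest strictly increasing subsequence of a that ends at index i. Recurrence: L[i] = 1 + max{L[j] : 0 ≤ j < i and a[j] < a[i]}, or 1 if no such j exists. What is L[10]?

3

   i    0    1    2    3    4    5    6    7    8    9   10   11
a[i]   12   16   15   18   18    8    1   20    6   17   14   14
L[i]    1    2    2    3    3    1    1    4    2    3    3    3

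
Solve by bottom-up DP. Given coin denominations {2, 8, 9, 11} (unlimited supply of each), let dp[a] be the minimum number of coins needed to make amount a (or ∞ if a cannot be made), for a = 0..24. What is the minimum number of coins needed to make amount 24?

3

 a  0  1  2  3  4  5  6  7  8  9 10 11 12 13 14 15 16 17 18 19 20 21 22 23 24
dp  0  -  1  -  2  -  3  -  1  1  2  1  3  2  4  3  2  2  2  2  2  3  2  4  3
(- denotes ∞ / unreachable)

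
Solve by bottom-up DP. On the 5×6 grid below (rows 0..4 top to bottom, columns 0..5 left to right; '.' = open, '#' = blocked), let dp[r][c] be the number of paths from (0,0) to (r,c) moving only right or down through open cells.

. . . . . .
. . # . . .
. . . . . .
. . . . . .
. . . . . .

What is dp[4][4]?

40

r\c   0   1   2   3   4   5
  0   1   1   1   1   1   1
  1   1   2   0   1   2   3
  2   1   3   3   4   6   9
  3   1   4   7  11  17  26
  4   1   5  12  23  40  66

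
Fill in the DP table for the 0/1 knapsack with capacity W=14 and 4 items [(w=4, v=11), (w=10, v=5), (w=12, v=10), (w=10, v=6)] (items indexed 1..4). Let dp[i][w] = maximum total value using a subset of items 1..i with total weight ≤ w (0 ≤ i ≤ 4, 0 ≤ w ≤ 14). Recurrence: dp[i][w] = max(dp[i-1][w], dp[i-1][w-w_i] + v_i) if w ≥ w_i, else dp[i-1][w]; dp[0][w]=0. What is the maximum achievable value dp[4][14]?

17

i\w   0   1   2   3   4   5   6   7   8   9  10  11  12  13  14
  0   0   0   0   0   0   0   0   0   0   0   0   0   0   0   0
  1   0   0   0   0  11  11  11  11  11  11  11  11  11  11  11
  2   0   0   0   0  11  11  11  11  11  11  11  11  11  11  16
  3   0   0   0   0  11  11  11  11  11  11  11  11  11  11  16
  4   0   0   0   0  11  11  11  11  11  11  11  11  11  11  17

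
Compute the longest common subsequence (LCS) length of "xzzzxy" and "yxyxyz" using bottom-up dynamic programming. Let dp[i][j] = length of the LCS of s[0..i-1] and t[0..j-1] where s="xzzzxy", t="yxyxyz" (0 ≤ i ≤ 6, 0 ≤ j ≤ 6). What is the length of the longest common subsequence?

   ''  y  x  y  x  y  z
''  0  0  0  0  0  0  0
 x  0  0  1  1  1  1  1
 z  0  0  1  1  1  1  2
 z  0  0  1  1  1  1  2
 z  0  0  1  1  1  1  2
 x  0  0  1  1  2  2  2
 y  0  1  1  2  2  3  3

3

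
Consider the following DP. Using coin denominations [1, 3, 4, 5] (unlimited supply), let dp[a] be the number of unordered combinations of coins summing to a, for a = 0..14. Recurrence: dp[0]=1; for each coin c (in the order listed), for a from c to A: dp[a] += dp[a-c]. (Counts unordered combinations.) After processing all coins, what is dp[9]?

after  coin     0     1     2     3     4     5     6     7     8     9    10    11    12    13    14
          1     1     1     1     1     1     1     1     1     1     1     1     1     1     1     1
          3     1     1     1     2     2     2     3     3     3     4     4     4     5     5     5
          4     1     1     1     2     3     3     4     5     6     7     8     9    11    12    13
          5     1     1     1     2     3     4     5     6     8    10    12    14    17    20    23

10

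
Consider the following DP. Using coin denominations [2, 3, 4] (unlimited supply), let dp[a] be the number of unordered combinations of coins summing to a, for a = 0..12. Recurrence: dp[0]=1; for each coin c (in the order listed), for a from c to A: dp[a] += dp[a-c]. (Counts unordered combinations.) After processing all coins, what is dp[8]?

4

after  coin     0     1     2     3     4     5     6     7     8     9    10    11    12
          2     1     0     1     0     1     0     1     0     1     0     1     0     1
          3     1     0     1     1     1     1     2     1     2     2     2     2     3
          4     1     0     1     1     2     1     3     2     4     3     5     4     7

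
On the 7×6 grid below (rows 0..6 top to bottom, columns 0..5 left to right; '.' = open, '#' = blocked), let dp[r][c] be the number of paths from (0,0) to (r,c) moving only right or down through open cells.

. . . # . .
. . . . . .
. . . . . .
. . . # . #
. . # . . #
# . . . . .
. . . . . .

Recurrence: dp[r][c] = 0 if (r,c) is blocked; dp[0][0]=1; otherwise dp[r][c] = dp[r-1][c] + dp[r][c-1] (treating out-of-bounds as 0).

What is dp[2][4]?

12

r\c   0   1   2   3   4   5
  0   1   1   1   0   0   0
  1   1   2   3   3   3   3
  2   1   3   6   9  12  15
  3   1   4  10   0  12   0
  4   1   5   0   0  12   0
  5   0   5   5   5  17  17
  6   0   5  10  15  32  49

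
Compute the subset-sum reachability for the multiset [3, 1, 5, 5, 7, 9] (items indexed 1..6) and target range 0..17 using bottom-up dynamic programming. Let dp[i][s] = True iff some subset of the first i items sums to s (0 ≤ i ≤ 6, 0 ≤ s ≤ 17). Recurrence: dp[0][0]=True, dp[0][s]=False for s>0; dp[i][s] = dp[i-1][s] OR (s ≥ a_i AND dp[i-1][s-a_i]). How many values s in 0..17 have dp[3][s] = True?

i\s   0   1   2   3   4   5   6   7   8   9  10  11  12  13  14  15  16  17
  0   T   F   F   F   F   F   F   F   F   F   F   F   F   F   F   F   F   F
  1   T   F   F   T   F   F   F   F   F   F   F   F   F   F   F   F   F   F
  2   T   T   F   T   T   F   F   F   F   F   F   F   F   F   F   F   F   F
  3   T   T   F   T   T   T   T   F   T   T   F   F   F   F   F   F   F   F
  4   T   T   F   T   T   T   T   F   T   T   T   T   F   T   T   F   F   F
  5   T   T   F   T   T   T   T   T   T   T   T   T   T   T   T   T   T   T
  6   T   T   F   T   T   T   T   T   T   T   T   T   T   T   T   T   T   T

8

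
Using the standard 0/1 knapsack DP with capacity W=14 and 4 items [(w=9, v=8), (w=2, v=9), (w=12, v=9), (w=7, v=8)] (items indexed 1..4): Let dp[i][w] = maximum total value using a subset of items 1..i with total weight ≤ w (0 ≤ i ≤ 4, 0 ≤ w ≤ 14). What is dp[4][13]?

17

i\w   0   1   2   3   4   5   6   7   8   9  10  11  12  13  14
  0   0   0   0   0   0   0   0   0   0   0   0   0   0   0   0
  1   0   0   0   0   0   0   0   0   0   8   8   8   8   8   8
  2   0   0   9   9   9   9   9   9   9   9   9  17  17  17  17
  3   0   0   9   9   9   9   9   9   9   9   9  17  17  17  18
  4   0   0   9   9   9   9   9   9   9  17  17  17  17  17  18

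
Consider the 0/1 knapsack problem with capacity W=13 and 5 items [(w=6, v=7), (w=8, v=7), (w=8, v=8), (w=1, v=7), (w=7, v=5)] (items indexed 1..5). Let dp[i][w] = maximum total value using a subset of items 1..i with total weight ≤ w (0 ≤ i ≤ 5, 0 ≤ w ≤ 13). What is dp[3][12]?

i\w   0   1   2   3   4   5   6   7   8   9  10  11  12  13
  0   0   0   0   0   0   0   0   0   0   0   0   0   0   0
  1   0   0   0   0   0   0   7   7   7   7   7   7   7   7
  2   0   0   0   0   0   0   7   7   7   7   7   7   7   7
  3   0   0   0   0   0   0   7   7   8   8   8   8   8   8
  4   0   7   7   7   7   7   7  14  14  15  15  15  15  15
  5   0   7   7   7   7   7   7  14  14  15  15  15  15  15

8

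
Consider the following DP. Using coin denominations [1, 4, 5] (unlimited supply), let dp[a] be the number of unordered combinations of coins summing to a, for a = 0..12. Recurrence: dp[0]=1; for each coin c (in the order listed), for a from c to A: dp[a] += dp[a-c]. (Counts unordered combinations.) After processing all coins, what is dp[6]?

3

after  coin     0     1     2     3     4     5     6     7     8     9    10    11    12
          1     1     1     1     1     1     1     1     1     1     1     1     1     1
          4     1     1     1     1     2     2     2     2     3     3     3     3     4
          5     1     1     1     1     2     3     3     3     4     5     6     6     7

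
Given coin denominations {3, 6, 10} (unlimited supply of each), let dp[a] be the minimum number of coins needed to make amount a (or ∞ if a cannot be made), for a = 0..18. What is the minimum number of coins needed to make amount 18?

 a  0  1  2  3  4  5  6  7  8  9 10 11 12 13 14 15 16 17 18
dp  0  -  -  1  -  -  1  -  -  2  1  -  2  2  -  3  2  -  3
(- denotes ∞ / unreachable)

3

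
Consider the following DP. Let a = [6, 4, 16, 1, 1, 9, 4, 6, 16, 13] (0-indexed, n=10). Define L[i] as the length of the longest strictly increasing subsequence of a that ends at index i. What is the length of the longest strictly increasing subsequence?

   i    0    1    2    3    4    5    6    7    8    9
a[i]    6    4   16    1    1    9    4    6   16   13
L[i]    1    1    2    1    1    2    2    3    4    4

4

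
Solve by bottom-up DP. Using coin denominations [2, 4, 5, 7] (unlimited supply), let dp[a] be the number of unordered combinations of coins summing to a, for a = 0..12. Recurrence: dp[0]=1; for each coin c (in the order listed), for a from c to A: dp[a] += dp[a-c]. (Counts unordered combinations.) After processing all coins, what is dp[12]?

after  coin     0     1     2     3     4     5     6     7     8     9    10    11    12
          2     1     0     1     0     1     0     1     0     1     0     1     0     1
          4     1     0     1     0     2     0     2     0     3     0     3     0     4
          5     1     0     1     0     2     1     2     1     3     2     4     2     5
          7     1     0     1     0     2     1     2     2     3     3     4     4     6

6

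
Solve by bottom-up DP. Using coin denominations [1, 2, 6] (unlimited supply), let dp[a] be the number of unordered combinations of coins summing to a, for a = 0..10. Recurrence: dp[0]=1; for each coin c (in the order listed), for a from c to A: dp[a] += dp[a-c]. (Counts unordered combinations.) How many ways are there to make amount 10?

9

after  coin     0     1     2     3     4     5     6     7     8     9    10
          1     1     1     1     1     1     1     1     1     1     1     1
          2     1     1     2     2     3     3     4     4     5     5     6
          6     1     1     2     2     3     3     5     5     7     7     9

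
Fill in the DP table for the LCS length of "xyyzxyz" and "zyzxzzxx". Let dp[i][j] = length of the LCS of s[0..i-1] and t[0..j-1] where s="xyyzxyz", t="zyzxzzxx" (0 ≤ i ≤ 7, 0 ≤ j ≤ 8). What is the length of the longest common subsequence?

4

   ''  z  y  z  x  z  z  x  x
''  0  0  0  0  0  0  0  0  0
 x  0  0  0  0  1  1  1  1  1
 y  0  0  1  1  1  1  1  1  1
 y  0  0  1  1  1  1  1  1  1
 z  0  1  1  2  2  2  2  2  2
 x  0  1  1  2  3  3  3  3  3
 y  0  1  2  2  3  3  3  3  3
 z  0  1  2  3  3  4  4  4  4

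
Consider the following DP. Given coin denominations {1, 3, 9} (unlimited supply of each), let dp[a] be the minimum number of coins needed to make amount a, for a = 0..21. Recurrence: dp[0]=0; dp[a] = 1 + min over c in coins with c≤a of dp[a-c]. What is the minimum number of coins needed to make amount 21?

 a  0  1  2  3  4  5  6  7  8  9 10 11 12 13 14 15 16 17 18 19 20 21
dp  0  1  2  1  2  3  2  3  4  1  2  3  2  3  4  3  4  5  2  3  4  3

3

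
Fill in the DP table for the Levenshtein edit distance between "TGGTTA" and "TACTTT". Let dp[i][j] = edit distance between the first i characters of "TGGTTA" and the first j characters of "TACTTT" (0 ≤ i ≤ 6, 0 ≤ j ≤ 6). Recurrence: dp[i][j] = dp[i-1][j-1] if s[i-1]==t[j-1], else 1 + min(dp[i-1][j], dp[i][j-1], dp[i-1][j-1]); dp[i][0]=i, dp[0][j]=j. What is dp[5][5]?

   ''  T  A  C  T  T  T
''  0  1  2  3  4  5  6
 T  1  0  1  2  3  4  5
 G  2  1  1  2  3  4  5
 G  3  2  2  2  3  4  5
 T  4  3  3  3  2  3  4
 T  5  4  4  4  3  2  3
 A  6  5  4  5  4  3  3

2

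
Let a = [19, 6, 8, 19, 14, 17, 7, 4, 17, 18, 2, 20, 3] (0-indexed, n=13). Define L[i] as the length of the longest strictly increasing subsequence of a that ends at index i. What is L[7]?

   i    0    1    2    3    4    5    6    7    8    9   10   11   12
a[i]   19    6    8   19   14   17    7    4   17   18    2   20    3
L[i]    1    1    2    3    3    4    2    1    4    5    1    6    2

1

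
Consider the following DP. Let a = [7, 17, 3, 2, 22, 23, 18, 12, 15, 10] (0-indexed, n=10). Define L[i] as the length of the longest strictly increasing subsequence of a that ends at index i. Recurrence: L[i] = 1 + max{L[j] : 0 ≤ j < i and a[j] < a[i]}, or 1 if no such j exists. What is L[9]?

   i    0    1    2    3    4    5    6    7    8    9
a[i]    7   17    3    2   22   23   18   12   15   10
L[i]    1    2    1    1    3    4    3    2    3    2

2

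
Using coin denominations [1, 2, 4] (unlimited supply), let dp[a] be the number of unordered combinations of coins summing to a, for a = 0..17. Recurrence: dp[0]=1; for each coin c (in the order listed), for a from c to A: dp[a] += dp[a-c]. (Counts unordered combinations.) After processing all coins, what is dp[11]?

after  coin     0     1     2     3     4     5     6     7     8     9    10    11    12    13    14    15    16    17
          1     1     1     1     1     1     1     1     1     1     1     1     1     1     1     1     1     1     1
          2     1     1     2     2     3     3     4     4     5     5     6     6     7     7     8     8     9     9
          4     1     1     2     2     4     4     6     6     9     9    12    12    16    16    20    20    25    25

12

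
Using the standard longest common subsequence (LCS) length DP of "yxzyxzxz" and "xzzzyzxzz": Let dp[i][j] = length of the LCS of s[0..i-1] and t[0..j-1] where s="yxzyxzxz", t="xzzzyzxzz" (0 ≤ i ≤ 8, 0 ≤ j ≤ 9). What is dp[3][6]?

   ''  x  z  z  z  y  z  x  z  z
''  0  0  0  0  0  0  0  0  0  0
 y  0  0  0  0  0  1  1  1  1  1
 x  0  1  1  1  1  1  1  2  2  2
 z  0  1  2  2  2  2  2  2  3  3
 y  0  1  2  2  2  3  3  3  3  3
 x  0  1  2  2  2  3  3  4  4  4
 z  0  1  2  3  3  3  4  4  5  5
 x  0  1  2  3  3  3  4  5  5  5
 z  0  1  2  3  4  4  4  5  6  6

2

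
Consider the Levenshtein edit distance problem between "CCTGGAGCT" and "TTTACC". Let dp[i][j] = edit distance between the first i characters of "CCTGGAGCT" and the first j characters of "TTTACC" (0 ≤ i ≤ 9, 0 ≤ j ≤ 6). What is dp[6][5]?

   ''  T  T  T  A  C  C
''  0  1  2  3  4  5  6
 C  1  1  2  3  4  4  5
 C  2  2  2  3  4  4  4
 T  3  2  2  2  3  4  5
 G  4  3  3  3  3  4  5
 G  5  4  4  4  4  4  5
 A  6  5  5  5  4  5  5
 G  7  6  6  6  5  5  6
 C  8  7  7  7  6  5  5
 T  9  8  7  7  7  6  6

5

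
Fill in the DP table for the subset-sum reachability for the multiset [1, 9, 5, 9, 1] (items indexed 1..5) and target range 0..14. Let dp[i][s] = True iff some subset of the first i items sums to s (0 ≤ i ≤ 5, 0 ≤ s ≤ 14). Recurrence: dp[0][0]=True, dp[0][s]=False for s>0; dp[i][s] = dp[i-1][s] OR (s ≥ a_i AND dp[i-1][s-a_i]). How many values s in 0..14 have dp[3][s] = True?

i\s   0   1   2   3   4   5   6   7   8   9  10  11  12  13  14
  0   T   F   F   F   F   F   F   F   F   F   F   F   F   F   F
  1   T   T   F   F   F   F   F   F   F   F   F   F   F   F   F
  2   T   T   F   F   F   F   F   F   F   T   T   F   F   F   F
  3   T   T   F   F   F   T   T   F   F   T   T   F   F   F   T
  4   T   T   F   F   F   T   T   F   F   T   T   F   F   F   T
  5   T   T   T   F   F   T   T   T   F   T   T   T   F   F   T

7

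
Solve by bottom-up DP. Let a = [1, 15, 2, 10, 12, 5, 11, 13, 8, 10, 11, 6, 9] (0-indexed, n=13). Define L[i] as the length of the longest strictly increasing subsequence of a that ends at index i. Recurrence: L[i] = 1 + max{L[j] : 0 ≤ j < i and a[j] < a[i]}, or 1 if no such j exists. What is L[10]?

   i    0    1    2    3    4    5    6    7    8    9   10   11   12
a[i]    1   15    2   10   12    5   11   13    8   10   11    6    9
L[i]    1    2    2    3    4    3    4    5    4    5    6    4    5

6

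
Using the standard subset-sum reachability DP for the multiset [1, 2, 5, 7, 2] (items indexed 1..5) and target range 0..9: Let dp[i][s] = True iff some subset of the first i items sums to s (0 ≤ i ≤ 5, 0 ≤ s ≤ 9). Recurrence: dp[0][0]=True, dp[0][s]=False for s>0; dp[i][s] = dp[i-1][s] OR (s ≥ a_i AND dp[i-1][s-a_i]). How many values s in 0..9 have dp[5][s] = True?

i\s   0   1   2   3   4   5   6   7   8   9
  0   T   F   F   F   F   F   F   F   F   F
  1   T   T   F   F   F   F   F   F   F   F
  2   T   T   T   T   F   F   F   F   F   F
  3   T   T   T   T   F   T   T   T   T   F
  4   T   T   T   T   F   T   T   T   T   T
  5   T   T   T   T   T   T   T   T   T   T

10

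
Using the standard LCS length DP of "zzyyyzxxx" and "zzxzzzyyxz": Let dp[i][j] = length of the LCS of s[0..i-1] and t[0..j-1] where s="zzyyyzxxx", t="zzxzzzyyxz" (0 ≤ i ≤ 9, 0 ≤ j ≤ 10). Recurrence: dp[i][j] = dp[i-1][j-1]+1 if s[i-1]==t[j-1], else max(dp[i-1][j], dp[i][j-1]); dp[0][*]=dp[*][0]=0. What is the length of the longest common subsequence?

   ''  z  z  x  z  z  z  y  y  x  z
''  0  0  0  0  0  0  0  0  0  0  0
 z  0  1  1  1  1  1  1  1  1  1  1
 z  0  1  2  2  2  2  2  2  2  2  2
 y  0  1  2  2  2  2  2  3  3  3  3
 y  0  1  2  2  2  2  2  3  4  4  4
 y  0  1  2  2  2  2  2  3  4  4  4
 z  0  1  2  2  3  3  3  3  4  4  5
 x  0  1  2  3  3  3  3  3  4  5  5
 x  0  1  2  3  3  3  3  3  4  5  5
 x  0  1  2  3  3  3  3  3  4  5  5

5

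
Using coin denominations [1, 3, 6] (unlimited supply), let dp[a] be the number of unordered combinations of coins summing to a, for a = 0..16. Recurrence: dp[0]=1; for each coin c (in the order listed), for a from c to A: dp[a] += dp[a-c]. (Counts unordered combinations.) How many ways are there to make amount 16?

12

after  coin     0     1     2     3     4     5     6     7     8     9    10    11    12    13    14    15    16
          1     1     1     1     1     1     1     1     1     1     1     1     1     1     1     1     1     1
          3     1     1     1     2     2     2     3     3     3     4     4     4     5     5     5     6     6
          6     1     1     1     2     2     2     4     4     4     6     6     6     9     9     9    12    12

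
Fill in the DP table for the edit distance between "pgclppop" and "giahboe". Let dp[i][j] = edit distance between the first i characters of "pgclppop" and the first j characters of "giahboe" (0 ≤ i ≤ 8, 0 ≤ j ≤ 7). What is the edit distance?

6

   ''  g  i  a  h  b  o  e
''  0  1  2  3  4  5  6  7
 p  1  1  2  3  4  5  6  7
 g  2  1  2  3  4  5  6  7
 c  3  2  2  3  4  5  6  7
 l  4  3  3  3  4  5  6  7
 p  5  4  4  4  4  5  6  7
 p  6  5  5  5  5  5  6  7
 o  7  6  6  6  6  6  5  6
 p  8  7  7  7  7  7  6  6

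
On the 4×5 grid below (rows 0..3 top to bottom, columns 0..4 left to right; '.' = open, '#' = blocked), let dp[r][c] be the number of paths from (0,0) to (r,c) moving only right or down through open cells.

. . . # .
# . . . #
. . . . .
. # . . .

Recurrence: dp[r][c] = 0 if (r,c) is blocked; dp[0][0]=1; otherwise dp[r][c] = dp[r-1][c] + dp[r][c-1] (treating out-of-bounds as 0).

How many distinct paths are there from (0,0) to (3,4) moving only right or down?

r\c   0   1   2   3   4
  0   1   1   1   0   0
  1   0   1   2   2   0
  2   0   1   3   5   5
  3   0   0   3   8  13

13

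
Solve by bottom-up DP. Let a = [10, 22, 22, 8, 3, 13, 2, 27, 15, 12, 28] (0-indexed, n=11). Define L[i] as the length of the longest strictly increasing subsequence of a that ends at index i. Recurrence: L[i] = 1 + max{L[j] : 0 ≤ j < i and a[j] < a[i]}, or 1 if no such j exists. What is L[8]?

3

   i    0    1    2    3    4    5    6    7    8    9   10
a[i]   10   22   22    8    3   13    2   27   15   12   28
L[i]    1    2    2    1    1    2    1    3    3    2    4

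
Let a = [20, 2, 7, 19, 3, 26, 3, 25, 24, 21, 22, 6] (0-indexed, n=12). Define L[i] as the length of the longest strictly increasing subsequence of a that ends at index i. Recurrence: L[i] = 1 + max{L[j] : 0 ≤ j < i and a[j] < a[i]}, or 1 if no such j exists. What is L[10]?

   i    0    1    2    3    4    5    6    7    8    9   10   11
a[i]   20    2    7   19    3   26    3   25   24   21   22    6
L[i]    1    1    2    3    2    4    2    4    4    4    5    3

5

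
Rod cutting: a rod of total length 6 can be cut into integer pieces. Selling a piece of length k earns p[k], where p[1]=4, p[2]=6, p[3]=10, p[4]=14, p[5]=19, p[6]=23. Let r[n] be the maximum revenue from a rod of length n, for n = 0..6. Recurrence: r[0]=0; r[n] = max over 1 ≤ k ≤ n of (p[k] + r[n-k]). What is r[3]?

   n    0    1    2    3    4    5    6
r[n]    0    4    8   12   16   20   24

12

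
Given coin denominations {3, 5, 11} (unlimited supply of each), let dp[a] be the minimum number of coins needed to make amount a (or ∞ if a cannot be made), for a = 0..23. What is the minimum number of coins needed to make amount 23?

5

 a  0  1  2  3  4  5  6  7  8  9 10 11 12 13 14 15 16 17 18 19 20 21 22 23
dp  0  -  -  1  -  1  2  -  2  3  2  1  4  3  2  3  2  3  4  3  4  3  2  5
(- denotes ∞ / unreachable)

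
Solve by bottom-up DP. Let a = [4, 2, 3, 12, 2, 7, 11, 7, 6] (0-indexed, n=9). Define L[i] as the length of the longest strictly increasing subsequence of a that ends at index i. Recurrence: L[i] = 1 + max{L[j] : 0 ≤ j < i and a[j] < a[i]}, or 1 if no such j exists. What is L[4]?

   i    0    1    2    3    4    5    6    7    8
a[i]    4    2    3   12    2    7   11    7    6
L[i]    1    1    2    3    1    3    4    3    3

1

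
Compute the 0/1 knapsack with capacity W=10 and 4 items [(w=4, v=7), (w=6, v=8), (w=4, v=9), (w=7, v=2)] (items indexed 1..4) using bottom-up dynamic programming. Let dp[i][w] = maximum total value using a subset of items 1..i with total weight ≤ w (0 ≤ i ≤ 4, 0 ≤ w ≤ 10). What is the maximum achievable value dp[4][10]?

i\w   0   1   2   3   4   5   6   7   8   9  10
  0   0   0   0   0   0   0   0   0   0   0   0
  1   0   0   0   0   7   7   7   7   7   7   7
  2   0   0   0   0   7   7   8   8   8   8  15
  3   0   0   0   0   9   9   9   9  16  16  17
  4   0   0   0   0   9   9   9   9  16  16  17

17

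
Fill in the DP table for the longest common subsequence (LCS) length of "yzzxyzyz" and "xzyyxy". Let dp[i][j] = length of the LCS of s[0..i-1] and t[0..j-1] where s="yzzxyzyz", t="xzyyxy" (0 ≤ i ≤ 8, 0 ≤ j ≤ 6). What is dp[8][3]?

3

   ''  x  z  y  y  x  y
''  0  0  0  0  0  0  0
 y  0  0  0  1  1  1  1
 z  0  0  1  1  1  1  1
 z  0  0  1  1  1  1  1
 x  0  1  1  1  1  2  2
 y  0  1  1  2  2  2  3
 z  0  1  2  2  2  2  3
 y  0  1  2  3  3  3  3
 z  0  1  2  3  3  3  3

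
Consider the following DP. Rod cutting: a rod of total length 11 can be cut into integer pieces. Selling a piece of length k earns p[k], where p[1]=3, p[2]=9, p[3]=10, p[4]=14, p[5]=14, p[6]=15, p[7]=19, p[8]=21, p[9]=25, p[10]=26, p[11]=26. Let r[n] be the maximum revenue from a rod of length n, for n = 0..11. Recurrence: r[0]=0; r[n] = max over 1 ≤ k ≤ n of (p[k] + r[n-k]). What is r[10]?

   n    0    1    2    3    4    5    6    7    8    9   10   11
r[n]    0    3    9   12   18   21   27   30   36   39   45   48

45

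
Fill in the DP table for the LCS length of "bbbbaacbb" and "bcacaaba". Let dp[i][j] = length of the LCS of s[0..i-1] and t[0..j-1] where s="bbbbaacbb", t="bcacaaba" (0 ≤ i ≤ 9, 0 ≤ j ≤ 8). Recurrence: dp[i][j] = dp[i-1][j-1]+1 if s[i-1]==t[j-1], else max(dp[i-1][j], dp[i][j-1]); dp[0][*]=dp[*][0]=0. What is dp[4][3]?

1

   ''  b  c  a  c  a  a  b  a
''  0  0  0  0  0  0  0  0  0
 b  0  1  1  1  1  1  1  1  1
 b  0  1  1  1  1  1  1  2  2
 b  0  1  1  1  1  1  1  2  2
 b  0  1  1  1  1  1  1  2  2
 a  0  1  1  2  2  2  2  2  3
 a  0  1  1  2  2  3  3  3  3
 c  0  1  2  2  3  3  3  3  3
 b  0  1  2  2  3  3  3  4  4
 b  0  1  2  2  3  3  3  4  4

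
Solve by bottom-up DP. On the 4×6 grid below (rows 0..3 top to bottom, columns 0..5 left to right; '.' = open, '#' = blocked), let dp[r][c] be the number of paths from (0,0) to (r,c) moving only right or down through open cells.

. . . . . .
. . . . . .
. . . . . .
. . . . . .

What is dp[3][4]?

r\c   0   1   2   3   4   5
  0   1   1   1   1   1   1
  1   1   2   3   4   5   6
  2   1   3   6  10  15  21
  3   1   4  10  20  35  56

35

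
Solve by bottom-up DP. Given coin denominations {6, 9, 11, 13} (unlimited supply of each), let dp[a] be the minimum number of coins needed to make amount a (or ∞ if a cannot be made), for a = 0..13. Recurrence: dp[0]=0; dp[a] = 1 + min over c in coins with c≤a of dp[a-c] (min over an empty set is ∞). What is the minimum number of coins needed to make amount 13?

 a  0  1  2  3  4  5  6  7  8  9 10 11 12 13
dp  0  -  -  -  -  -  1  -  -  1  -  1  2  1
(- denotes ∞ / unreachable)

1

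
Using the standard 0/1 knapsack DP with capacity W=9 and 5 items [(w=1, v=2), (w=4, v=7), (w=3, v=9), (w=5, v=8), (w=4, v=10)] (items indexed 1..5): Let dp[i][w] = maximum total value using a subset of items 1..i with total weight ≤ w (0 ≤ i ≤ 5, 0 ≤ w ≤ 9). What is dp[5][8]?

i\w   0   1   2   3   4   5   6   7   8   9
  0   0   0   0   0   0   0   0   0   0   0
  1   0   2   2   2   2   2   2   2   2   2
  2   0   2   2   2   7   9   9   9   9   9
  3   0   2   2   9  11  11  11  16  18  18
  4   0   2   2   9  11  11  11  16  18  19
  5   0   2   2   9  11  12  12  19  21  21

21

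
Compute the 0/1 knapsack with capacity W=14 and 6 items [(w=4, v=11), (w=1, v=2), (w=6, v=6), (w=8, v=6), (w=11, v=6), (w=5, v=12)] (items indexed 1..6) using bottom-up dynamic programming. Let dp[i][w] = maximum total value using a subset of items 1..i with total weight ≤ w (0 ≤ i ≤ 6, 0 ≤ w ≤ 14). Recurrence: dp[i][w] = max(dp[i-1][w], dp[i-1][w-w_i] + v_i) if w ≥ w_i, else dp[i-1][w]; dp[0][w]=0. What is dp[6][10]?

i\w   0   1   2   3   4   5   6   7   8   9  10  11  12  13  14
  0   0   0   0   0   0   0   0   0   0   0   0   0   0   0   0
  1   0   0   0   0  11  11  11  11  11  11  11  11  11  11  11
  2   0   2   2   2  11  13  13  13  13  13  13  13  13  13  13
  3   0   2   2   2  11  13  13  13  13  13  17  19  19  19  19
  4   0   2   2   2  11  13  13  13  13  13  17  19  19  19  19
  5   0   2   2   2  11  13  13  13  13  13  17  19  19  19  19
  6   0   2   2   2  11  13  14  14  14  23  25  25  25  25  25

25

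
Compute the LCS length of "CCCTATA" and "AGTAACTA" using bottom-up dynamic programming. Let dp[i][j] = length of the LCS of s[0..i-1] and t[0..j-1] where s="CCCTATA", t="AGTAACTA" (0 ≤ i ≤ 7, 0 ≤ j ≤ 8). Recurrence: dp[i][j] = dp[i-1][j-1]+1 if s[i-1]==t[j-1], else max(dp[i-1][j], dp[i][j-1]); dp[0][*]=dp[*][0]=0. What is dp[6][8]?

   ''  A  G  T  A  A  C  T  A
''  0  0  0  0  0  0  0  0  0
 C  0  0  0  0  0  0  1  1  1
 C  0  0  0  0  0  0  1  1  1
 C  0  0  0  0  0  0  1  1  1
 T  0  0  0  1  1  1  1  2  2
 A  0  1  1  1  2  2  2  2  3
 T  0  1  1  2  2  2  2  3  3
 A  0  1  1  2  3  3  3  3  4

3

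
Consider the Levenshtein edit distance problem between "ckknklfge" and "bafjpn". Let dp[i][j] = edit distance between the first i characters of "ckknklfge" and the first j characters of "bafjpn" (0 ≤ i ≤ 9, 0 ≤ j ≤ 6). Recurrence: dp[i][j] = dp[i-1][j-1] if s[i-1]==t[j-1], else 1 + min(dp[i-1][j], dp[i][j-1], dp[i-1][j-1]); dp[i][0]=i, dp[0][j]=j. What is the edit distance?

9

   ''  b  a  f  j  p  n
''  0  1  2  3  4  5  6
 c  1  1  2  3  4  5  6
 k  2  2  2  3  4  5  6
 k  3  3  3  3  4  5  6
 n  4  4  4  4  4  5  5
 k  5  5  5  5  5  5  6
 l  6  6  6  6  6  6  6
 f  7  7  7  6  7  7  7
 g  8  8  8  7  7  8  8
 e  9  9  9  8  8  8  9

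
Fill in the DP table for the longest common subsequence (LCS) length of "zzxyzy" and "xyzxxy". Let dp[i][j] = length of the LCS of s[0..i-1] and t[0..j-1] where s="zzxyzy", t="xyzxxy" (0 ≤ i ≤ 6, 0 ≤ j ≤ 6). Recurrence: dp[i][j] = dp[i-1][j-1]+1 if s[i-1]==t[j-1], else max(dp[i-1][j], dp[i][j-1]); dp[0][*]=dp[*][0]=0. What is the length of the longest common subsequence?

   ''  x  y  z  x  x  y
''  0  0  0  0  0  0  0
 z  0  0  0  1  1  1  1
 z  0  0  0  1  1  1  1
 x  0  1  1  1  2  2  2
 y  0  1  2  2  2  2  3
 z  0  1  2  3  3  3  3
 y  0  1  2  3  3  3  4

4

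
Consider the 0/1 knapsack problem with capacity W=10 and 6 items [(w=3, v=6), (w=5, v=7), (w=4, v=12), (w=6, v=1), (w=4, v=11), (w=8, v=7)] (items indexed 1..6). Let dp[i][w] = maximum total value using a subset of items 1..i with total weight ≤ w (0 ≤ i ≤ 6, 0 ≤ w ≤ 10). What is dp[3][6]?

12

i\w   0   1   2   3   4   5   6   7   8   9  10
  0   0   0   0   0   0   0   0   0   0   0   0
  1   0   0   0   6   6   6   6   6   6   6   6
  2   0   0   0   6   6   7   7   7  13  13  13
  3   0   0   0   6  12  12  12  18  18  19  19
  4   0   0   0   6  12  12  12  18  18  19  19
  5   0   0   0   6  12  12  12  18  23  23  23
  6   0   0   0   6  12  12  12  18  23  23  23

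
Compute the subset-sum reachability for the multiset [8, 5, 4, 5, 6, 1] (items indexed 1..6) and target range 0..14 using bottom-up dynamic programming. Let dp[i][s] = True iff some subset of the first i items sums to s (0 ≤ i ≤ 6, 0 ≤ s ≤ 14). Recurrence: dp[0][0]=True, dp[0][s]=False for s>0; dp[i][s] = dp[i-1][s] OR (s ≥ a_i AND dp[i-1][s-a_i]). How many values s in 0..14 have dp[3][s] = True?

i\s   0   1   2   3   4   5   6   7   8   9  10  11  12  13  14
  0   T   F   F   F   F   F   F   F   F   F   F   F   F   F   F
  1   T   F   F   F   F   F   F   F   T   F   F   F   F   F   F
  2   T   F   F   F   F   T   F   F   T   F   F   F   F   T   F
  3   T   F   F   F   T   T   F   F   T   T   F   F   T   T   F
  4   T   F   F   F   T   T   F   F   T   T   T   F   T   T   T
  5   T   F   F   F   T   T   T   F   T   T   T   T   T   T   T
  6   T   T   F   F   T   T   T   T   T   T   T   T   T   T   T

7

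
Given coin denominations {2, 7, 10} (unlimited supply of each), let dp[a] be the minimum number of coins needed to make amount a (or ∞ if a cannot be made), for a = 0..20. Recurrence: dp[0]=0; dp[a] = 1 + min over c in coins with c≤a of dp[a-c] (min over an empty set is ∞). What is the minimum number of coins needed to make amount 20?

 a  0  1  2  3  4  5  6  7  8  9 10 11 12 13 14 15 16 17 18 19 20
dp  0  -  1  -  2  -  3  1  4  2  1  3  2  4  2  5  3  2  4  3  2
(- denotes ∞ / unreachable)

2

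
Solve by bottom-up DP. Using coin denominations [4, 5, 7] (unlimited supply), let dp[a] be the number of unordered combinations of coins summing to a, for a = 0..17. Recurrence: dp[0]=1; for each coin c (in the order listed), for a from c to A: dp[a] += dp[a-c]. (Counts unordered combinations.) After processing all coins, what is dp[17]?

after  coin     0     1     2     3     4     5     6     7     8     9    10    11    12    13    14    15    16    17
          4     1     0     0     0     1     0     0     0     1     0     0     0     1     0     0     0     1     0
          5     1     0     0     0     1     1     0     0     1     1     1     0     1     1     1     1     1     1
          7     1     0     0     0     1     1     0     1     1     1     1     1     2     1     2     2     2     2

2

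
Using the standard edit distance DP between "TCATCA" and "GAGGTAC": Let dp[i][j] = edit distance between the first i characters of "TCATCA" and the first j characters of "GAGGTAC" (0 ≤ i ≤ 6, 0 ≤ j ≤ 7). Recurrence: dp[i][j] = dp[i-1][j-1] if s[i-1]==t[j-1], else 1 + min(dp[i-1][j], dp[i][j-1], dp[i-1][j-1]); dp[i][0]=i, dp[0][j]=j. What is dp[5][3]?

4

   ''  G  A  G  G  T  A  C
''  0  1  2  3  4  5  6  7
 T  1  1  2  3  4  4  5  6
 C  2  2  2  3  4  5  5  5
 A  3  3  2  3  4  5  5  6
 T  4  4  3  3  4  4  5  6
 C  5  5  4  4  4  5  5  5
 A  6  6  5  5  5  5  5  6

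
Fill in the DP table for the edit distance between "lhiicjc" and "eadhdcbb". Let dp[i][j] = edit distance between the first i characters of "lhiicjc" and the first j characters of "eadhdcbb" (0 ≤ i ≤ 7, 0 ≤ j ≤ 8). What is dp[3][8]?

7

   ''  e  a  d  h  d  c  b  b
''  0  1  2  3  4  5  6  7  8
 l  1  1  2  3  4  5  6  7  8
 h  2  2  2  3  3  4  5  6  7
 i  3  3  3  3  4  4  5  6  7
 i  4  4  4  4  4  5  5  6  7
 c  5  5  5  5  5  5  5  6  7
 j  6  6  6  6  6  6  6  6  7
 c  7  7  7  7  7  7  6  7  7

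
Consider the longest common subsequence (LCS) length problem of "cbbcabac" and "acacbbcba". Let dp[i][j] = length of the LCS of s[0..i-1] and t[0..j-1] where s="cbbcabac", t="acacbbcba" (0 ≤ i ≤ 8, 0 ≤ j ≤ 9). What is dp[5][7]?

   ''  a  c  a  c  b  b  c  b  a
''  0  0  0  0  0  0  0  0  0  0
 c  0  0  1  1  1  1  1  1  1  1
 b  0  0  1  1  1  2  2  2  2  2
 b  0  0  1  1  1  2  3  3  3  3
 c  0  0  1  1  2  2  3  4  4  4
 a  0  1  1  2  2  2  3  4  4  5
 b  0  1  1  2  2  3  3  4  5  5
 a  0  1  1  2  2  3  3  4  5  6
 c  0  1  2  2  3  3  3  4  5  6

4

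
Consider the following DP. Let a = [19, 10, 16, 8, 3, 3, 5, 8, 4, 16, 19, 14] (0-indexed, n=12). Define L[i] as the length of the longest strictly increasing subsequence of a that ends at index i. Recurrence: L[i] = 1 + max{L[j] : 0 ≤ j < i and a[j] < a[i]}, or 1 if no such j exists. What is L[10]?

5

   i    0    1    2    3    4    5    6    7    8    9   10   11
a[i]   19   10   16    8    3    3    5    8    4   16   19   14
L[i]    1    1    2    1    1    1    2    3    2    4    5    4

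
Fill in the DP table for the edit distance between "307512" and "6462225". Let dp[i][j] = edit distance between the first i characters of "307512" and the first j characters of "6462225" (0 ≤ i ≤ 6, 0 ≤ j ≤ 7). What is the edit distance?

6

   ''  6  4  6  2  2  2  5
''  0  1  2  3  4  5  6  7
 3  1  1  2  3  4  5  6  7
 0  2  2  2  3  4  5  6  7
 7  3  3  3  3  4  5  6  7
 5  4  4  4  4  4  5  6  6
 1  5  5  5  5  5  5  6  7
 2  6  6  6  6  5  5  5  6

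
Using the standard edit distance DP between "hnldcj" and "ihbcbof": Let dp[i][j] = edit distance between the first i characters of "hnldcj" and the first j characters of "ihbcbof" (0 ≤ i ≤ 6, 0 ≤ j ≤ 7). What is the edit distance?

   ''  i  h  b  c  b  o  f
''  0  1  2  3  4  5  6  7
 h  1  1  1  2  3  4  5  6
 n  2  2  2  2  3  4  5  6
 l  3  3  3  3  3  4  5  6
 d  4  4  4  4  4  4  5  6
 c  5  5  5  5  4  5  5  6
 j  6  6  6  6  5  5  6  6

6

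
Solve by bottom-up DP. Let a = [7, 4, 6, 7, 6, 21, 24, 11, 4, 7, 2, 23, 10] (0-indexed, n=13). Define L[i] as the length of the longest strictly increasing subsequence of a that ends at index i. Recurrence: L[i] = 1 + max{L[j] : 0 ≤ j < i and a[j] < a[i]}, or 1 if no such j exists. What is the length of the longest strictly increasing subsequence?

   i    0    1    2    3    4    5    6    7    8    9   10   11   12
a[i]    7    4    6    7    6   21   24   11    4    7    2   23   10
L[i]    1    1    2    3    2    4    5    4    1    3    1    5    4

5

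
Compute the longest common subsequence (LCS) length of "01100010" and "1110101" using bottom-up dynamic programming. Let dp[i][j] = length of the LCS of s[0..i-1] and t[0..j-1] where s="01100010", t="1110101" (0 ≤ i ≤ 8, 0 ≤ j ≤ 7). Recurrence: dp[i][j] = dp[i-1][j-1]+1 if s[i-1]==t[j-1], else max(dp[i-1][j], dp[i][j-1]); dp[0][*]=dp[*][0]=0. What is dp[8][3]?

3

   ''  1  1  1  0  1  0  1
''  0  0  0  0  0  0  0  0
 0  0  0  0  0  1  1  1  1
 1  0  1  1  1  1  2  2  2
 1  0  1  2  2  2  2  2  3
 0  0  1  2  2  3  3  3  3
 0  0  1  2  2  3  3  4  4
 0  0  1  2  2  3  3  4  4
 1  0  1  2  3  3  4  4  5
 0  0  1  2  3  4  4  5  5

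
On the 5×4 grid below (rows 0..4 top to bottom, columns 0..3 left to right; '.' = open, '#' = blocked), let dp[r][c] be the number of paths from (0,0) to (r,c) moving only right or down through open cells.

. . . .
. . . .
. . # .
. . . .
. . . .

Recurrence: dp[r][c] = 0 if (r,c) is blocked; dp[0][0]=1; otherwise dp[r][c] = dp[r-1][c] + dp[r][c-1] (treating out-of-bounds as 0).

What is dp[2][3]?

4

r\c   0   1   2   3
  0   1   1   1   1
  1   1   2   3   4
  2   1   3   0   4
  3   1   4   4   8
  4   1   5   9  17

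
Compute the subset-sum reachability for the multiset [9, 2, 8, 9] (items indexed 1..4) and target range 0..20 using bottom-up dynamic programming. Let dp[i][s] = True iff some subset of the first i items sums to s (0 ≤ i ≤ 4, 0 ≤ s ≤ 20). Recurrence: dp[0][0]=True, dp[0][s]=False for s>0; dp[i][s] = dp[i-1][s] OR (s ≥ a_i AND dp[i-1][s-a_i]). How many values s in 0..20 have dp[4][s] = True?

i\s   0   1   2   3   4   5   6   7   8   9  10  11  12  13  14  15  16  17  18  19  20
  0   T   F   F   F   F   F   F   F   F   F   F   F   F   F   F   F   F   F   F   F   F
  1   T   F   F   F   F   F   F   F   F   T   F   F   F   F   F   F   F   F   F   F   F
  2   T   F   T   F   F   F   F   F   F   T   F   T   F   F   F   F   F   F   F   F   F
  3   T   F   T   F   F   F   F   F   T   T   T   T   F   F   F   F   F   T   F   T   F
  4   T   F   T   F   F   F   F   F   T   T   T   T   F   F   F   F   F   T   T   T   T

10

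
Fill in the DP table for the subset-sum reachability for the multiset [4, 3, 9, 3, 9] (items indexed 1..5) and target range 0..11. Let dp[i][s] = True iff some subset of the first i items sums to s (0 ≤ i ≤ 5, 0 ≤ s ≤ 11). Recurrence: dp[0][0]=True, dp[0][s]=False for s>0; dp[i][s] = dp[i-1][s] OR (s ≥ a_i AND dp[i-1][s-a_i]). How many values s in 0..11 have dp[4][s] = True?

7

i\s   0   1   2   3   4   5   6   7   8   9  10  11
  0   T   F   F   F   F   F   F   F   F   F   F   F
  1   T   F   F   F   T   F   F   F   F   F   F   F
  2   T   F   F   T   T   F   F   T   F   F   F   F
  3   T   F   F   T   T   F   F   T   F   T   F   F
  4   T   F   F   T   T   F   T   T   F   T   T   F
  5   T   F   F   T   T   F   T   T   F   T   T   F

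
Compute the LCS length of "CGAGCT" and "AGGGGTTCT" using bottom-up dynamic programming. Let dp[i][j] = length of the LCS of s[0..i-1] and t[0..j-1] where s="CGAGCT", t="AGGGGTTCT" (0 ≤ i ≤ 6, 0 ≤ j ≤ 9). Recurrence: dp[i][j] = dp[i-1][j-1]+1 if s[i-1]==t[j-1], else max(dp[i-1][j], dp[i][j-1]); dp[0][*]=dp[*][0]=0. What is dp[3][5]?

1

   ''  A  G  G  G  G  T  T  C  T
''  0  0  0  0  0  0  0  0  0  0
 C  0  0  0  0  0  0  0  0  1  1
 G  0  0  1  1  1  1  1  1  1  1
 A  0  1  1  1  1  1  1  1  1  1
 G  0  1  2  2  2  2  2  2  2  2
 C  0  1  2  2  2  2  2  2  3  3
 T  0  1  2  2  2  2  3  3  3  4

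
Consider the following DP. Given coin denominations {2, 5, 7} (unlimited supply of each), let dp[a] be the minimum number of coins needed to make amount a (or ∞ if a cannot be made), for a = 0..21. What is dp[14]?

2

 a  0  1  2  3  4  5  6  7  8  9 10 11 12 13 14 15 16 17 18 19 20 21
dp  0  -  1  -  2  1  3  1  4  2  2  3  2  4  2  3  3  3  4  3  4  3
(- denotes ∞ / unreachable)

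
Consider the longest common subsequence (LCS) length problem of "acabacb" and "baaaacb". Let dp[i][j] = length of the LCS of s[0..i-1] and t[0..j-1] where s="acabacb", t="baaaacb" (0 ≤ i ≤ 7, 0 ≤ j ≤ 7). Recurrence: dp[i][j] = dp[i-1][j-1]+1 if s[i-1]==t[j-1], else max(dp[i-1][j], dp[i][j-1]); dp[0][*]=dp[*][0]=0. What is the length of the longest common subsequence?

   ''  b  a  a  a  a  c  b
''  0  0  0  0  0  0  0  0
 a  0  0  1  1  1  1  1  1
 c  0  0  1  1  1  1  2  2
 a  0  0  1  2  2  2  2  2
 b  0  1  1  2  2  2  2  3
 a  0  1  2  2  3  3  3  3
 c  0  1  2  2  3  3  4  4
 b  0  1  2  2  3  3  4  5

5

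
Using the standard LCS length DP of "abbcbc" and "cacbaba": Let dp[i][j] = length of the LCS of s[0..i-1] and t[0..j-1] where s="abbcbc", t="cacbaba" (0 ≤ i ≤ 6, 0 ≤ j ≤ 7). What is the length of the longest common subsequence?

   ''  c  a  c  b  a  b  a
''  0  0  0  0  0  0  0  0
 a  0  0  1  1  1  1  1  1
 b  0  0  1  1  2  2  2  2
 b  0  0  1  1  2  2  3  3
 c  0  1  1  2  2  2  3  3
 b  0  1  1  2  3  3  3  3
 c  0  1  1  2  3  3  3  3

3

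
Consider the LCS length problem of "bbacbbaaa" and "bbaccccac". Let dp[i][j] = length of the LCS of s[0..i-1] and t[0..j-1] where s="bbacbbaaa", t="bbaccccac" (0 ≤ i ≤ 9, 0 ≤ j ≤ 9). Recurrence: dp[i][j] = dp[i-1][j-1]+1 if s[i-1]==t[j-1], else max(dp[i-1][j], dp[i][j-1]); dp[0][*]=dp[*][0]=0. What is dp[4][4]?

4

   ''  b  b  a  c  c  c  c  a  c
''  0  0  0  0  0  0  0  0  0  0
 b  0  1  1  1  1  1  1  1  1  1
 b  0  1  2  2  2  2  2  2  2  2
 a  0  1  2  3  3  3  3  3  3  3
 c  0  1  2  3  4  4  4  4  4  4
 b  0  1  2  3  4  4  4  4  4  4
 b  0  1  2  3  4  4  4  4  4  4
 a  0  1  2  3  4  4  4  4  5  5
 a  0  1  2  3  4  4  4  4  5  5
 a  0  1  2  3  4  4  4  4  5  5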